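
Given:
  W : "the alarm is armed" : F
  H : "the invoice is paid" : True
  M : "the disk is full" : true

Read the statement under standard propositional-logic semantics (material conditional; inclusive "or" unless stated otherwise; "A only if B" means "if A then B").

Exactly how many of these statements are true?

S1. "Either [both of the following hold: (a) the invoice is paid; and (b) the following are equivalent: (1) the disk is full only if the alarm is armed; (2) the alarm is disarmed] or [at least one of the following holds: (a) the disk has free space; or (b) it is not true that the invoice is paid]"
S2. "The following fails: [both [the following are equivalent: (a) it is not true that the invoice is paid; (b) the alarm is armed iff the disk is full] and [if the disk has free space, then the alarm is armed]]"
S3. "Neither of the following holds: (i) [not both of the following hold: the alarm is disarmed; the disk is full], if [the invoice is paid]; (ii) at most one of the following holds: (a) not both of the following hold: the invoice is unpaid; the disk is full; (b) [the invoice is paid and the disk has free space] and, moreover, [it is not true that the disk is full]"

S1: Parsed as (H and ((M -> W) iff not W)) or (not M or not H)

M -> W = True -> False = False
not W = not False = True
(M -> W) iff not W = False iff True = False
H and ((M -> W) iff not W) = True and False = False
not M = not True = False
not H = not True = False
not M or not H = False or False = False
(H and ((M -> W) iff not W)) or (not M or not H) = False or False = False
Thus S1 is false.

S2: This is not ((not H iff (W iff M)) and (not M -> W)).

not H = not True = False
W iff M = False iff True = False
not H iff (W iff M) = False iff False = True
not M = not True = False
not M -> W = False -> False = True
(not H iff (W iff M)) and (not M -> W) = True and True = True
not ((not H iff (W iff M)) and (not M -> W)) = not True = False
Thus S2 is false.

S3: Formalization: (H -> (not W nand M)) nor ((not H nand M) nand ((H and not M) and not M))

not W = not False = True
not W nand M = True nand True = False
H -> (not W nand M) = True -> False = False
not H = not True = False
not H nand M = False nand True = True
not M = not True = False
H and not M = True and False = False
not M = not True = False
(H and not M) and not M = False and False = False
(not H nand M) nand ((H and not M) and not M) = True nand False = True
(H -> (not W nand M)) nor ((not H nand M) nand ((H and not M) and not M)) = False nor True = False
So S3 is false.

Count: 0.

0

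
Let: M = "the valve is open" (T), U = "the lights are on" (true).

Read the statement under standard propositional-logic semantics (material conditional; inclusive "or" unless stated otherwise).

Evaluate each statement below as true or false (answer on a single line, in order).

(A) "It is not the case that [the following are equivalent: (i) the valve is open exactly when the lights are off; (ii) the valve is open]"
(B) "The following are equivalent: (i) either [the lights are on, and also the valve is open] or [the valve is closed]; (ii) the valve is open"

(A): In symbols: ¬((M ↔ ¬U) ↔ M)

¬U = ¬T = F
M ↔ ¬U = T ↔ F = F
(M ↔ ¬U) ↔ M = F ↔ T = F
¬((M ↔ ¬U) ↔ M) = ¬F = T
So (A) is true.

(B): This is ((U ∧ M) ∨ ¬M) ↔ M.

U ∧ M = T ∧ T = T
¬M = ¬T = F
(U ∧ M) ∨ ¬M = T ∨ F = T
((U ∧ M) ∨ ¬M) ↔ M = T ↔ T = T
Hence (B) is true.

(A) T; (B) T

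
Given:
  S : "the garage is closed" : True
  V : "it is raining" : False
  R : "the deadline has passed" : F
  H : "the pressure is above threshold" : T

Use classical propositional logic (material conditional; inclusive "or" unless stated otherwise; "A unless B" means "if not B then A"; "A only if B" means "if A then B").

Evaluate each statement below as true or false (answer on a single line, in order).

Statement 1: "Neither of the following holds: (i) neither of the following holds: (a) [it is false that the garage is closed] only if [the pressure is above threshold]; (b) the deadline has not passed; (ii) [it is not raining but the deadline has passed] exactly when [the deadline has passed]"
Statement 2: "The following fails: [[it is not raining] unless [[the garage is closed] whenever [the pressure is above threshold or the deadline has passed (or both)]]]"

Statement 1 F / Statement 2 F

Statement 1: Parsed as ((not S -> H) nor not R) nor ((not V and R) iff R)

not S = not True = False
not S -> H = False -> True = True
not R = not False = True
(not S -> H) nor not R = True nor True = False
not V = not False = True
not V and R = True and False = False
(not V and R) iff R = False iff False = True
((not S -> H) nor not R) nor ((not V and R) iff R) = False nor True = False
Thus Statement 1 is false.

Statement 2: In symbols: not (not V or ((H or R) -> S))

not V = not False = True
H or R = True or False = True
(H or R) -> S = True -> True = True
not V or ((H or R) -> S) = True or True = True
not (not V or ((H or R) -> S)) = not True = False
Thus Statement 2 is false.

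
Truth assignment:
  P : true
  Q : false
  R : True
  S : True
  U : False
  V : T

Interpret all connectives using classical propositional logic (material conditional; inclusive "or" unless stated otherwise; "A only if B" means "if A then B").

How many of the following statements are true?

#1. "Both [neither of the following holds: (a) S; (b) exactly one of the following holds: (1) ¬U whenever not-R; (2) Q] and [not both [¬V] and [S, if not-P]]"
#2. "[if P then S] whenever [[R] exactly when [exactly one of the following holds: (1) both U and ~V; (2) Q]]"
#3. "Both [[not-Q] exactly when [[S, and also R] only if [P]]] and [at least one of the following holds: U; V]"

#1: This is (S nor ((not R -> not U) xor Q)) and (not V nand (not P -> S)).

not R = not True = False
not U = not False = True
not R -> not U = False -> True = True
(not R -> not U) xor Q = True xor False = True
S nor ((not R -> not U) xor Q) = True nor True = False
not V = not True = False
not P = not True = False
not P -> S = False -> True = True
not V nand (not P -> S) = False nand True = True
(S nor ((not R -> not U) xor Q)) and (not V nand (not P -> S)) = False and True = False
So #1 is false.

#2: In symbols: (R iff ((U and not V) xor Q)) -> (P -> S)

not V = not True = False
U and not V = False and False = False
(U and not V) xor Q = False xor False = False
R iff ((U and not V) xor Q) = True iff False = False
P -> S = True -> True = True
(R iff ((U and not V) xor Q)) -> (P -> S) = False -> True = True
Hence #2 is true.

#3: This is (not Q iff ((S and R) -> P)) and (U or V).

not Q = not False = True
S and R = True and True = True
(S and R) -> P = True -> True = True
not Q iff ((S and R) -> P) = True iff True = True
U or V = False or True = True
(not Q iff ((S and R) -> P)) and (U or V) = True and True = True
Hence #3 is true.

Count: 2.

2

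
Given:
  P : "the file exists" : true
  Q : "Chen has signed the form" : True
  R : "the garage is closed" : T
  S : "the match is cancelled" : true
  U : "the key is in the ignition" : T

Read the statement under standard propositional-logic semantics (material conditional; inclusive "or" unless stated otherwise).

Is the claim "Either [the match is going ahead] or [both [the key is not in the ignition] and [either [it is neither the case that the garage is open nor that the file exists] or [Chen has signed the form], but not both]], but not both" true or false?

Values: S=T, U=T, R=T, P=T, Q=T.
Formalization: ¬S ⊕ (¬U ∧ ((¬R ↓ P) ⊕ Q))

¬S = ¬T = F
¬U = ¬T = F
¬R = ¬T = F
¬R ↓ P = F ↓ T = F
(¬R ↓ P) ⊕ Q = F ⊕ T = T
¬U ∧ ((¬R ↓ P) ⊕ Q) = F ∧ T = F
¬S ⊕ (¬U ∧ ((¬R ↓ P) ⊕ Q)) = F ⊕ F = F

The statement is false.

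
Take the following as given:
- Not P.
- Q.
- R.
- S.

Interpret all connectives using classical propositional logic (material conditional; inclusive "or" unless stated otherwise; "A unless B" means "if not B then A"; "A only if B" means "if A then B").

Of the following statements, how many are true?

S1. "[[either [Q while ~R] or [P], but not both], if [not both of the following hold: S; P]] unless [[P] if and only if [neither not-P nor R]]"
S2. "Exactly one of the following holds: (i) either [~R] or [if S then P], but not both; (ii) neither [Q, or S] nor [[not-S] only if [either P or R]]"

1

S1: Parsed as ((S nand P) -> ((Q and not R) xor P)) or (P iff (not P nor R))

S nand P = True nand False = True
not R = not True = False
Q and not R = True and False = False
(Q and not R) xor P = False xor False = False
(S nand P) -> ((Q and not R) xor P) = True -> False = False
not P = not False = True
not P nor R = True nor True = False
P iff (not P nor R) = False iff False = True
((S nand P) -> ((Q and not R) xor P)) or (P iff (not P nor R)) = False or True = True
Thus S1 is true.

S2: This is (not R xor (S -> P)) xor ((Q or S) nor (not S -> (P or R))).

not R = not True = False
S -> P = True -> False = False
not R xor (S -> P) = False xor False = False
Q or S = True or True = True
not S = not True = False
P or R = False or True = True
not S -> (P or R) = False -> True = True
(Q or S) nor (not S -> (P or R)) = True nor True = False
(not R xor (S -> P)) xor ((Q or S) nor (not S -> (P or R))) = False xor False = False
Thus S2 is false.

Count: 1.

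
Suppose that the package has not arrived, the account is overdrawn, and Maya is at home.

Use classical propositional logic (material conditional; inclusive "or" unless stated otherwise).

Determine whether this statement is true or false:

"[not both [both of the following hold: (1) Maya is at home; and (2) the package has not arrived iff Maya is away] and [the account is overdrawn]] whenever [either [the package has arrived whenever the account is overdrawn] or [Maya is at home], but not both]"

Let Q = "the account is overdrawn" (T), P = "the package has arrived" (F), R = "Maya is at home" (T).
Formalization: ((Q -> P) xor R) -> ((R & (~P <-> ~R)) nand Q)

Q -> P = T -> F = F
(Q -> P) xor R = F xor T = T
~P = ~F = T
~R = ~T = F
~P <-> ~R = T <-> F = F
R & (~P <-> ~R) = T & F = F
(R & (~P <-> ~R)) nand Q = F nand T = T
((Q -> P) xor R) -> ((R & (~P <-> ~R)) nand Q) = T -> T = T

true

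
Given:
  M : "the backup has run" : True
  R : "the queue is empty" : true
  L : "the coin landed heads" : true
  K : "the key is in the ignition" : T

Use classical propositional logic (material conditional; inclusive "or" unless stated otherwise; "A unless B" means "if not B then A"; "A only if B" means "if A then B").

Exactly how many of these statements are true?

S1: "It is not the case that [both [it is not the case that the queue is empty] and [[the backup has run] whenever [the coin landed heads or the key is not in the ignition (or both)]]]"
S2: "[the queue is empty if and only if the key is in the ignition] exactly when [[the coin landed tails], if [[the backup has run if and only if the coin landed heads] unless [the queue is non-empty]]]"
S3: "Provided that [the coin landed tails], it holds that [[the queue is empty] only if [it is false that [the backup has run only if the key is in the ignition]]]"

S1: This is ¬(¬R ∧ ((L ∨ ¬K) → M)).

¬R = ¬T = F
¬K = ¬T = F
L ∨ ¬K = T ∨ F = T
(L ∨ ¬K) → M = T → T = T
¬R ∧ ((L ∨ ¬K) → M) = F ∧ T = F
¬(¬R ∧ ((L ∨ ¬K) → M)) = ¬F = T
Hence S1 is true.

S2: Formalization: (R ↔ K) ↔ (((M ↔ L) ∨ ¬R) → ¬L)

R ↔ K = T ↔ T = T
M ↔ L = T ↔ T = T
¬R = ¬T = F
(M ↔ L) ∨ ¬R = T ∨ F = T
¬L = ¬T = F
((M ↔ L) ∨ ¬R) → ¬L = T → F = F
(R ↔ K) ↔ (((M ↔ L) ∨ ¬R) → ¬L) = T ↔ F = F
Thus S2 is false.

S3: This is ¬L → (R → ¬(M → K)).

¬L = ¬T = F
M → K = T → T = T
¬(M → K) = ¬T = F
R → ¬(M → K) = T → F = F
¬L → (R → ¬(M → K)) = F → F = T
Thus S3 is true.

Count: 2.

2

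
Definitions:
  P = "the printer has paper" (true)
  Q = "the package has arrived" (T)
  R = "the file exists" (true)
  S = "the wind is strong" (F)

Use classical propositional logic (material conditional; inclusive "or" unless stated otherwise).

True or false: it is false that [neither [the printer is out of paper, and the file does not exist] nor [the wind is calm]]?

In symbols: ¬((¬P ∧ ¬R) ↓ ¬S)

¬P = ¬T = F
¬R = ¬T = F
¬P ∧ ¬R = F ∧ F = F
¬S = ¬F = T
(¬P ∧ ¬R) ↓ ¬S = F ↓ T = F
¬((¬P ∧ ¬R) ↓ ¬S) = ¬F = T

The statement is true.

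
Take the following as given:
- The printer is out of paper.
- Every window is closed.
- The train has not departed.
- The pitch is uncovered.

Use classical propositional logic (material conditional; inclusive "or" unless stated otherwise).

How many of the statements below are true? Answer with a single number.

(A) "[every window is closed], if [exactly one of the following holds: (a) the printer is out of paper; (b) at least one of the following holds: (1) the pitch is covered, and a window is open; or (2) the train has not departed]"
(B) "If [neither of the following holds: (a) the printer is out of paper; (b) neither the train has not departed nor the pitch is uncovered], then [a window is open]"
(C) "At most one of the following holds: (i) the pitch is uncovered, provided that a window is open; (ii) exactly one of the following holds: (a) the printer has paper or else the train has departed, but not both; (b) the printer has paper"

3

Let R = "the printer has paper" (False), N = "the pitch is covered" (False), P = "a window is open" (False), M = "the train has departed" (False).

(A): This is (not R xor ((N and P) or not M)) -> not P.

not R = not False = True
N and P = False and False = False
not M = not False = True
(N and P) or not M = False or True = True
not R xor ((N and P) or not M) = True xor True = False
not P = not False = True
(not R xor ((N and P) or not M)) -> not P = False -> True = True
So (A) is true.

(B): In symbols: (not R nor (not M nor not N)) -> P

not R = not False = True
not M = not False = True
not N = not False = True
not M nor not N = True nor True = False
not R nor (not M nor not N) = True nor False = False
(not R nor (not M nor not N)) -> P = False -> False = True
Thus (B) is true.

(C): In symbols: (P -> not N) nand ((R xor M) xor R)

not N = not False = True
P -> not N = False -> True = True
R xor M = False xor False = False
(R xor M) xor R = False xor False = False
(P -> not N) nand ((R xor M) xor R) = True nand False = True
Hence (C) is true.

True statements: 3.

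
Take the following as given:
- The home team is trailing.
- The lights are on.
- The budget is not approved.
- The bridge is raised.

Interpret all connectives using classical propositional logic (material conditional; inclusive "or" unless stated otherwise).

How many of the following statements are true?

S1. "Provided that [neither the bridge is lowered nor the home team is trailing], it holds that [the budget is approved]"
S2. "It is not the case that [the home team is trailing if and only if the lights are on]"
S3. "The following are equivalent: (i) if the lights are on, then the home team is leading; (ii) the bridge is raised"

1

Let S = "the bridge is raised" (T), P = "the home team is leading" (F), R = "the budget is approved" (F), Q = "the lights are on" (T).

S1: This is (~S nor ~P) -> R.

~S = ~T = F
~P = ~F = T
~S nor ~P = F nor T = F
(~S nor ~P) -> R = F -> F = T
Thus S1 is true.

S2: Formalization: ~(~P <-> Q)

~P = ~F = T
~P <-> Q = T <-> T = T
~(~P <-> Q) = ~T = F
Hence S2 is false.

S3: In symbols: (Q -> P) <-> S

Q -> P = T -> F = F
(Q -> P) <-> S = F <-> T = F
So S3 is false.

True statements: 1.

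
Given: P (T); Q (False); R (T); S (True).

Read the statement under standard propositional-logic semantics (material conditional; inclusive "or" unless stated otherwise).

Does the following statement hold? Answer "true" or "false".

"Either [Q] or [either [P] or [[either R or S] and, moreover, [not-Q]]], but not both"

Parsed as Q xor (P | ((R | S) & ~Q))

R | S = T | T = T
~Q = ~F = T
(R | S) & ~Q = T & T = T
P | ((R | S) & ~Q) = T | T = T
Q xor (P | ((R | S) & ~Q)) = F xor T = T

The statement is true.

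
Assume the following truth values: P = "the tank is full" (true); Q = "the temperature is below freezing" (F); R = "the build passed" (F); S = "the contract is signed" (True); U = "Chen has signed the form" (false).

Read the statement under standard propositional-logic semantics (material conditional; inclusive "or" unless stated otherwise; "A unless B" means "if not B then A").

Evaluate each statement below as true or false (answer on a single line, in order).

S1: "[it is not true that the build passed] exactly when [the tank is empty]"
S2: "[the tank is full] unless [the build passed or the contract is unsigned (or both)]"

S1: In symbols: not R iff not P

not R = not False = True
not P = not True = False
not R iff not P = True iff False = False
Hence S1 is false.

S2: In symbols: P or (R or not S)

not S = not True = False
R or not S = False or False = False
P or (R or not S) = True or False = True
So S2 is true.

S1 False / S2 True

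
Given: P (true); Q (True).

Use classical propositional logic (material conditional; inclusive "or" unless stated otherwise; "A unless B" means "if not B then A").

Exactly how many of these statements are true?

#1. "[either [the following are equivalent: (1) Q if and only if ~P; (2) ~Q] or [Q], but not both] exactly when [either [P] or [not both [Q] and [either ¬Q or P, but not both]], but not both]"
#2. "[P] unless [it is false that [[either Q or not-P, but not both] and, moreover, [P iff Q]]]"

1

#1: This is (((Q ↔ ¬P) ↔ ¬Q) ⊕ Q) ↔ (P ⊕ (Q ↑ (¬Q ⊕ P))).

¬P = ¬T = F
Q ↔ ¬P = T ↔ F = F
¬Q = ¬T = F
(Q ↔ ¬P) ↔ ¬Q = F ↔ F = T
((Q ↔ ¬P) ↔ ¬Q) ⊕ Q = T ⊕ T = F
¬Q = ¬T = F
¬Q ⊕ P = F ⊕ T = T
Q ↑ (¬Q ⊕ P) = T ↑ T = F
P ⊕ (Q ↑ (¬Q ⊕ P)) = T ⊕ F = T
(((Q ↔ ¬P) ↔ ¬Q) ⊕ Q) ↔ (P ⊕ (Q ↑ (¬Q ⊕ P))) = F ↔ T = F
Hence #1 is false.

#2: Formalization: P ∨ ¬((Q ⊕ ¬P) ∧ (P ↔ Q))

¬P = ¬T = F
Q ⊕ ¬P = T ⊕ F = T
P ↔ Q = T ↔ T = T
(Q ⊕ ¬P) ∧ (P ↔ Q) = T ∧ T = T
¬((Q ⊕ ¬P) ∧ (P ↔ Q)) = ¬T = F
P ∨ ¬((Q ⊕ ¬P) ∧ (P ↔ Q)) = T ∨ F = T
Hence #2 is true.

True statements: 1 (#2).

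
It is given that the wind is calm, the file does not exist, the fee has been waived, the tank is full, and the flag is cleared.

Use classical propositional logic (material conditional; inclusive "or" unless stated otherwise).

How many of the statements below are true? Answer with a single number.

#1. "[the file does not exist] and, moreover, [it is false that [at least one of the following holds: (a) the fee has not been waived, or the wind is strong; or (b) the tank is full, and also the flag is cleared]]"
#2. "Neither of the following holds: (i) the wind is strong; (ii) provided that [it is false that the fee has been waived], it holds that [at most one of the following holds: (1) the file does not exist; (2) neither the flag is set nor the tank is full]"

Let Q = "the file exists" (False), R = "the fee has been waived" (True), P = "the wind is strong" (False), S = "the tank is full" (True), U = "the flag is set" (False).

#1: Parsed as not Q and not ((not R or P) or (S and not U))

not Q = not False = True
not R = not True = False
not R or P = False or False = False
not U = not False = True
S and not U = True and True = True
(not R or P) or (S and not U) = False or True = True
not ((not R or P) or (S and not U)) = not True = False
not Q and not ((not R or P) or (S and not U)) = True and False = False
Thus #1 is false.

#2: Formalization: P nor (not R -> (not Q nand (U nor S)))

not R = not True = False
not Q = not False = True
U nor S = False nor True = False
not Q nand (U nor S) = True nand False = True
not R -> (not Q nand (U nor S)) = False -> True = True
P nor (not R -> (not Q nand (U nor S))) = False nor True = False
So #2 is false.

True statements: 0 (none).

0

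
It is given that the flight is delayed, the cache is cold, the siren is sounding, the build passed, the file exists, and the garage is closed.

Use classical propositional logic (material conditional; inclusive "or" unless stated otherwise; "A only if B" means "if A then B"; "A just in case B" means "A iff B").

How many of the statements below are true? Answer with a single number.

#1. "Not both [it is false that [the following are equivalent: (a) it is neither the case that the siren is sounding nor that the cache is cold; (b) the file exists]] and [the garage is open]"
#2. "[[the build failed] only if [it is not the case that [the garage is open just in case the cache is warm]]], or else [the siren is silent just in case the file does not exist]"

2

Let R = "the siren is sounding" (True), Q = "the cache is warm" (False), U = "the file exists" (True), V = "the garage is closed" (True), S = "the build passed" (True).

#1: This is not ((R nor not Q) iff U) nand not V.

not Q = not False = True
R nor not Q = True nor True = False
(R nor not Q) iff U = False iff True = False
not ((R nor not Q) iff U) = not False = True
not V = not True = False
not ((R nor not Q) iff U) nand not V = True nand False = True
So #1 is true.

#2: Parsed as (not S -> not (not V iff Q)) or (not R iff not U)

not S = not True = False
not V = not True = False
not V iff Q = False iff False = True
not (not V iff Q) = not True = False
not S -> not (not V iff Q) = False -> False = True
not R = not True = False
not U = not True = False
not R iff not U = False iff False = True
(not S -> not (not V iff Q)) or (not R iff not U) = True or True = True
Hence #2 is true.

True statements: 2.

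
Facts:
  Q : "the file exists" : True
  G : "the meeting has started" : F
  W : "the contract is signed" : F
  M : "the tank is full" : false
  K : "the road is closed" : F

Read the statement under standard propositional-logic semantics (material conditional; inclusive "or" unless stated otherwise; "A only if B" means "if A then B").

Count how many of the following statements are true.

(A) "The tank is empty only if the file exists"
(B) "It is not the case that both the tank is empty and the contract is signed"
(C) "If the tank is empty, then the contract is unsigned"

3

(A): This is ¬M → Q.

¬M = ¬F = T
¬M → Q = T → T = T
Thus (A) is true.

(B): In symbols: ¬M ↑ W

¬M = ¬F = T
¬M ↑ W = T ↑ F = T
Hence (B) is true.

(C): Formalization: ¬M → ¬W

¬M = ¬F = T
¬W = ¬F = T
¬M → ¬W = T → T = T
So (C) is true.

True statements: 3 ((A), (B), (C)).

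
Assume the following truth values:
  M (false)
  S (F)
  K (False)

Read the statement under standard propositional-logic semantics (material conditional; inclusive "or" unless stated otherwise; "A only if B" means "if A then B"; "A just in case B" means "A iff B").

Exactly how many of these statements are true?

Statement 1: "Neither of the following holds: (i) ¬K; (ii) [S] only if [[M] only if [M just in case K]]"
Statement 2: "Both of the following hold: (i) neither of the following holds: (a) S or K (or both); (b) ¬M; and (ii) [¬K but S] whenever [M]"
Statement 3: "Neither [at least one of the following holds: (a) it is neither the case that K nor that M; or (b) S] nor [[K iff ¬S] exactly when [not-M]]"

Statement 1: This is not K nor (S -> (M -> (M iff K))).

not K = not False = True
M iff K = False iff False = True
M -> (M iff K) = False -> True = True
S -> (M -> (M iff K)) = False -> True = True
not K nor (S -> (M -> (M iff K))) = True nor True = False
So Statement 1 is false.

Statement 2: Formalization: ((S or K) nor not M) and (M -> (not K and S))

S or K = False or False = False
not M = not False = True
(S or K) nor not M = False nor True = False
not K = not False = True
not K and S = True and False = False
M -> (not K and S) = False -> False = True
((S or K) nor not M) and (M -> (not K and S)) = False and True = False
So Statement 2 is false.

Statement 3: Formalization: ((K nor M) or S) nor ((K iff not S) iff not M)

K nor M = False nor False = True
(K nor M) or S = True or False = True
not S = not False = True
K iff not S = False iff True = False
not M = not False = True
(K iff not S) iff not M = False iff True = False
((K nor M) or S) nor ((K iff not S) iff not M) = True nor False = False
So Statement 3 is false.

0 of the 3 statements are true (none).

0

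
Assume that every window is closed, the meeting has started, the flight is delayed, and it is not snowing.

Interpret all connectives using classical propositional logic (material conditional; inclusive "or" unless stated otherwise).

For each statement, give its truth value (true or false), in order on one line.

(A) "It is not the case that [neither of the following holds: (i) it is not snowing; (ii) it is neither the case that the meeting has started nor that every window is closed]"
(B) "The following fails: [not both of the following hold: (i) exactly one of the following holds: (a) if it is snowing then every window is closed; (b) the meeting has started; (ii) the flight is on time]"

Let S = "it is snowing" (F), Q = "the meeting has started" (T), P = "a window is open" (F), R = "the flight is delayed" (T).

(A): Formalization: ~(~S nor (Q nor ~P))

~S = ~F = T
~P = ~F = T
Q nor ~P = T nor T = F
~S nor (Q nor ~P) = T nor F = F
~(~S nor (Q nor ~P)) = ~F = T
Hence (A) is true.

(B): This is ~(((S -> ~P) xor Q) nand ~R).

~P = ~F = T
S -> ~P = F -> T = T
(S -> ~P) xor Q = T xor T = F
~R = ~T = F
((S -> ~P) xor Q) nand ~R = F nand F = T
~(((S -> ~P) xor Q) nand ~R) = ~T = F
Thus (B) is false.

(A) true / (B) false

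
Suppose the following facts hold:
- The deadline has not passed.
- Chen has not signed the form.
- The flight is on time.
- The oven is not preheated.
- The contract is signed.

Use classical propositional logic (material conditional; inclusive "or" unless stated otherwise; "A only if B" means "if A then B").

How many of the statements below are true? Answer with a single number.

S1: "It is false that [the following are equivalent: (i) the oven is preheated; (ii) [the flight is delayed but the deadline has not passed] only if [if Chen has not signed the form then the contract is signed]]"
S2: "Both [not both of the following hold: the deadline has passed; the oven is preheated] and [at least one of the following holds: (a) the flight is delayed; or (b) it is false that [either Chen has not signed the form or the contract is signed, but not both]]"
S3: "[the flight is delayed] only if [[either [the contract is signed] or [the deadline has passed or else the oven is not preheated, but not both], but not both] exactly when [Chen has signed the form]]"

3

Let K = "the oven is preheated" (F), U = "the flight is delayed" (F), Q = "the deadline has passed" (F), W = "Chen has signed the form" (F), D = "the contract is signed" (T).

S1: In symbols: ~(K <-> ((U & ~Q) -> (~W -> D)))

~Q = ~F = T
U & ~Q = F & T = F
~W = ~F = T
~W -> D = T -> T = T
(U & ~Q) -> (~W -> D) = F -> T = T
K <-> ((U & ~Q) -> (~W -> D)) = F <-> T = F
~(K <-> ((U & ~Q) -> (~W -> D))) = ~F = T
Hence S1 is true.

S2: Formalization: (Q nand K) & (U | ~(~W xor D))

Q nand K = F nand F = T
~W = ~F = T
~W xor D = T xor T = F
~(~W xor D) = ~F = T
U | ~(~W xor D) = F | T = T
(Q nand K) & (U | ~(~W xor D)) = T & T = T
Thus S2 is true.

S3: Parsed as U -> ((D xor (Q xor ~K)) <-> W)

~K = ~F = T
Q xor ~K = F xor T = T
D xor (Q xor ~K) = T xor T = F
(D xor (Q xor ~K)) <-> W = F <-> F = T
U -> ((D xor (Q xor ~K)) <-> W) = F -> T = T
Hence S3 is true.

True statements: 3.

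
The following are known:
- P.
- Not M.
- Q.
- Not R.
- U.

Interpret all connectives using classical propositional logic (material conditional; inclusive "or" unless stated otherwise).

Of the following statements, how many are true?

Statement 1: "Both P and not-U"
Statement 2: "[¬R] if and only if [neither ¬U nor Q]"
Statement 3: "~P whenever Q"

Statement 1: Parsed as P ∧ ¬U

¬U = ¬T = F
P ∧ ¬U = T ∧ F = F
So Statement 1 is false.

Statement 2: Formalization: ¬R ↔ (¬U ↓ Q)

¬R = ¬F = T
¬U = ¬T = F
¬U ↓ Q = F ↓ T = F
¬R ↔ (¬U ↓ Q) = T ↔ F = F
Hence Statement 2 is false.

Statement 3: This is Q → ¬P.

¬P = ¬T = F
Q → ¬P = T → F = F
So Statement 3 is false.

0 of the 3 statements are true (none).

0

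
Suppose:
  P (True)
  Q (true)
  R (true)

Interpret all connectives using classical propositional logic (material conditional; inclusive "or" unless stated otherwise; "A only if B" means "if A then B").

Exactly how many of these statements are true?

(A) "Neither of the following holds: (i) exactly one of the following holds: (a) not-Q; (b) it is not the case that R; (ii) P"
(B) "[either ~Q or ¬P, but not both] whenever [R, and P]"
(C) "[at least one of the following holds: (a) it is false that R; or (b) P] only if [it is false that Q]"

0

(A): This is (not Q xor not R) nor P.

not Q = not True = False
not R = not True = False
not Q xor not R = False xor False = False
(not Q xor not R) nor P = False nor True = False
Hence (A) is false.

(B): This is (R and P) -> (not Q xor not P).

R and P = True and True = True
not Q = not True = False
not P = not True = False
not Q xor not P = False xor False = False
(R and P) -> (not Q xor not P) = True -> False = False
So (B) is false.

(C): This is (not R or P) -> not Q.

not R = not True = False
not R or P = False or True = True
not Q = not True = False
(not R or P) -> not Q = True -> False = False
Hence (C) is false.

Count: 0.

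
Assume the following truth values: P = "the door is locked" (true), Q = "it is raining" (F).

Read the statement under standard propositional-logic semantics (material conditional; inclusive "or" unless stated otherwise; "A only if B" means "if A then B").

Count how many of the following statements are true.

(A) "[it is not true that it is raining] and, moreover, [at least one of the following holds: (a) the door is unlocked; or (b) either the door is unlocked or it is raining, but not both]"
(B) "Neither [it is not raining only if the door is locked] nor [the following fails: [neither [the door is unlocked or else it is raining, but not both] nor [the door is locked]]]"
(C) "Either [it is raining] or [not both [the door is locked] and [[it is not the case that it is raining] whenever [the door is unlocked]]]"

0

(A): This is ~Q & (~P | (~P xor Q)).

~Q = ~F = T
~P = ~T = F
~P = ~T = F
~P xor Q = F xor F = F
~P | (~P xor Q) = F | F = F
~Q & (~P | (~P xor Q)) = T & F = F
So (A) is false.

(B): Formalization: (~Q -> P) nor ~((~P xor Q) nor P)

~Q = ~F = T
~Q -> P = T -> T = T
~P = ~T = F
~P xor Q = F xor F = F
(~P xor Q) nor P = F nor T = F
~((~P xor Q) nor P) = ~F = T
(~Q -> P) nor ~((~P xor Q) nor P) = T nor T = F
Thus (B) is false.

(C): This is Q | (P nand (~P -> ~Q)).

~P = ~T = F
~Q = ~F = T
~P -> ~Q = F -> T = T
P nand (~P -> ~Q) = T nand T = F
Q | (P nand (~P -> ~Q)) = F | F = F
Hence (C) is false.

Count: 0.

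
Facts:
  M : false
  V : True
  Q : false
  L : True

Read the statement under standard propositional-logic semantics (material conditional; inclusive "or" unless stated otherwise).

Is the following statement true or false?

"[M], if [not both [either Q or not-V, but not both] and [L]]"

false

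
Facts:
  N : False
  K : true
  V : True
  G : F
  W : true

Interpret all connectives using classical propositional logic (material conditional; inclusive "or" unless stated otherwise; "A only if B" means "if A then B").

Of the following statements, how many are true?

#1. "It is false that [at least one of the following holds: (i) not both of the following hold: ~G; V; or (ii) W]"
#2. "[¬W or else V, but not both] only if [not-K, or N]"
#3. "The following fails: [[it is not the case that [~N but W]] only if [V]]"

0

#1: In symbols: ~((~G nand V) | W)

~G = ~F = T
~G nand V = T nand T = F
(~G nand V) | W = F | T = T
~((~G nand V) | W) = ~T = F
So #1 is false.

#2: Formalization: (~W xor V) -> (~K | N)

~W = ~T = F
~W xor V = F xor T = T
~K = ~T = F
~K | N = F | F = F
(~W xor V) -> (~K | N) = T -> F = F
Hence #2 is false.

#3: Formalization: ~(~(~N & W) -> V)

~N = ~F = T
~N & W = T & T = T
~(~N & W) = ~T = F
~(~N & W) -> V = F -> T = T
~(~(~N & W) -> V) = ~T = F
Hence #3 is false.

0 of the 3 statements are true (none).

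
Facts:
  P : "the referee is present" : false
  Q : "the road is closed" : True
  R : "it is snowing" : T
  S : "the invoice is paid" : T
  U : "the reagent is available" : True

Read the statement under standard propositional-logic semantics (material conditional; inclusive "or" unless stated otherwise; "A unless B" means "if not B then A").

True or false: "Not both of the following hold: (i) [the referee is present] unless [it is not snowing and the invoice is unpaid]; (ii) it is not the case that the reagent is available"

true

Values: P=F, R=T, S=T, U=T.
Formalization: (P ∨ (¬R ∧ ¬S)) ↑ ¬U

¬R = ¬T = F
¬S = ¬T = F
¬R ∧ ¬S = F ∧ F = F
P ∨ (¬R ∧ ¬S) = F ∨ F = F
¬U = ¬T = F
(P ∨ (¬R ∧ ¬S)) ↑ ¬U = F ↑ F = T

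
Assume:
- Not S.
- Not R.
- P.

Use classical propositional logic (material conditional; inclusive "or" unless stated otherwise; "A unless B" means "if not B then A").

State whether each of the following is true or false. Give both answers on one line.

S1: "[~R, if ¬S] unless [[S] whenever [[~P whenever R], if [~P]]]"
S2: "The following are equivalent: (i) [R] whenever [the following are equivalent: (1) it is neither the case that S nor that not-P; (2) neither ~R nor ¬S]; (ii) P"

S1: Parsed as (~S -> ~R) | ((~P -> (R -> ~P)) -> S)

~S = ~F = T
~R = ~F = T
~S -> ~R = T -> T = T
~P = ~T = F
~P = ~T = F
R -> ~P = F -> F = T
~P -> (R -> ~P) = F -> T = T
(~P -> (R -> ~P)) -> S = T -> F = F
(~S -> ~R) | ((~P -> (R -> ~P)) -> S) = T | F = T
Thus S1 is true.

S2: Parsed as (((S nor ~P) <-> (~R nor ~S)) -> R) <-> P

~P = ~T = F
S nor ~P = F nor F = T
~R = ~F = T
~S = ~F = T
~R nor ~S = T nor T = F
(S nor ~P) <-> (~R nor ~S) = T <-> F = F
((S nor ~P) <-> (~R nor ~S)) -> R = F -> F = T
(((S nor ~P) <-> (~R nor ~S)) -> R) <-> P = T <-> T = T
Thus S2 is true.

S1 True / S2 True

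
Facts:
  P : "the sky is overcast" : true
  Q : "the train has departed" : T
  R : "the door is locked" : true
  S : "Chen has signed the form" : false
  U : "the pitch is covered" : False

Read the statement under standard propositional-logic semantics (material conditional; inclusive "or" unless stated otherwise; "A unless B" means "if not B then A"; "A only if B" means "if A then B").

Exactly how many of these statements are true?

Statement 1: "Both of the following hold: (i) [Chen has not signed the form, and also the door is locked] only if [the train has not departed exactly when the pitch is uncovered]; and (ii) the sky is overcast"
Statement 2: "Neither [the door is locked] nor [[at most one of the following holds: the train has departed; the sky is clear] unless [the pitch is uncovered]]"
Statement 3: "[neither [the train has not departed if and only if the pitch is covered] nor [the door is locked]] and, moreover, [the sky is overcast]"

Statement 1: In symbols: ((~S & R) -> (~Q <-> ~U)) & P

~S = ~F = T
~S & R = T & T = T
~Q = ~T = F
~U = ~F = T
~Q <-> ~U = F <-> T = F
(~S & R) -> (~Q <-> ~U) = T -> F = F
((~S & R) -> (~Q <-> ~U)) & P = F & T = F
So Statement 1 is false.

Statement 2: This is R nor ((Q nand ~P) | ~U).

~P = ~T = F
Q nand ~P = T nand F = T
~U = ~F = T
(Q nand ~P) | ~U = T | T = T
R nor ((Q nand ~P) | ~U) = T nor T = F
So Statement 2 is false.

Statement 3: Parsed as ((~Q <-> U) nor R) & P

~Q = ~T = F
~Q <-> U = F <-> F = T
(~Q <-> U) nor R = T nor T = F
((~Q <-> U) nor R) & P = F & T = F
Thus Statement 3 is false.

True statements: 0 (none).

0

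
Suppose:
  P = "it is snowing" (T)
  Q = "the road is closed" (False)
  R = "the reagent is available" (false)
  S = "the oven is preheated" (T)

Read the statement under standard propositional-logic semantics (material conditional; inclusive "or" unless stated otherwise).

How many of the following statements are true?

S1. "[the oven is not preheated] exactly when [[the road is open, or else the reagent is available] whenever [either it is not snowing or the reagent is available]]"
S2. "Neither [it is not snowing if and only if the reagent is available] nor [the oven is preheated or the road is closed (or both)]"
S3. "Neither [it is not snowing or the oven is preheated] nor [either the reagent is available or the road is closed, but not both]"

S1: This is ~S <-> ((~P | R) -> (~Q | R)).

~S = ~T = F
~P = ~T = F
~P | R = F | F = F
~Q = ~F = T
~Q | R = T | F = T
(~P | R) -> (~Q | R) = F -> T = T
~S <-> ((~P | R) -> (~Q | R)) = F <-> T = F
Hence S1 is false.

S2: In symbols: (~P <-> R) nor (S | Q)

~P = ~T = F
~P <-> R = F <-> F = T
S | Q = T | F = T
(~P <-> R) nor (S | Q) = T nor T = F
Hence S2 is false.

S3: Formalization: (~P | S) nor (R xor Q)

~P = ~T = F
~P | S = F | T = T
R xor Q = F xor F = F
(~P | S) nor (R xor Q) = T nor F = F
Thus S3 is false.

Count: 0.

0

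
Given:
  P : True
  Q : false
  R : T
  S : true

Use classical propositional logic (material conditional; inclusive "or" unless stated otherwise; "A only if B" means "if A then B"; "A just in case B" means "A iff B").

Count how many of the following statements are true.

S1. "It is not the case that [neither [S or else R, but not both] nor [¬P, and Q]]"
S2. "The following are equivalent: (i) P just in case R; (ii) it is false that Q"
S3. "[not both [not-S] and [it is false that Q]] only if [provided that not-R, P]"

2

S1: In symbols: ~((S xor R) nor (~P & Q))

S xor R = T xor T = F
~P = ~T = F
~P & Q = F & F = F
(S xor R) nor (~P & Q) = F nor F = T
~((S xor R) nor (~P & Q)) = ~T = F
Thus S1 is false.

S2: This is (P <-> R) <-> ~Q.

P <-> R = T <-> T = T
~Q = ~F = T
(P <-> R) <-> ~Q = T <-> T = T
Hence S2 is true.

S3: In symbols: (~S nand ~Q) -> (~R -> P)

~S = ~T = F
~Q = ~F = T
~S nand ~Q = F nand T = T
~R = ~T = F
~R -> P = F -> T = T
(~S nand ~Q) -> (~R -> P) = T -> T = T
So S3 is true.

Count: 2.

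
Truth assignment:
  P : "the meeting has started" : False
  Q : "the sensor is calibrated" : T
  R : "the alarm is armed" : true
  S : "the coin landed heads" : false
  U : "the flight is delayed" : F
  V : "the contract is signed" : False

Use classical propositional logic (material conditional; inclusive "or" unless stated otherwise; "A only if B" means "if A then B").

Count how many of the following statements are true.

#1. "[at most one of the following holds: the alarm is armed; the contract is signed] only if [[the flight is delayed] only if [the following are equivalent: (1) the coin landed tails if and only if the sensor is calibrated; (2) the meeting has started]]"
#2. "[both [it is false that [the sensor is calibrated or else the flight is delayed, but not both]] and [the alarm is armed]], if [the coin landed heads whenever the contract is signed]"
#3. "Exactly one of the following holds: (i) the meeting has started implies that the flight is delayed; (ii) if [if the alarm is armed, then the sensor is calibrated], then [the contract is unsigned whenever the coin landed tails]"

#1: Parsed as (R nand V) -> (U -> ((not S iff Q) iff P))

R nand V = True nand False = True
not S = not False = True
not S iff Q = True iff True = True
(not S iff Q) iff P = True iff False = False
U -> ((not S iff Q) iff P) = False -> False = True
(R nand V) -> (U -> ((not S iff Q) iff P)) = True -> True = True
Thus #1 is true.

#2: In symbols: (V -> S) -> (not (Q xor U) and R)

V -> S = False -> False = True
Q xor U = True xor False = True
not (Q xor U) = not True = False
not (Q xor U) and R = False and True = False
(V -> S) -> (not (Q xor U) and R) = True -> False = False
Thus #2 is false.

#3: In symbols: (P -> U) xor ((R -> Q) -> (not S -> not V))

P -> U = False -> False = True
R -> Q = True -> True = True
not S = not False = True
not V = not False = True
not S -> not V = True -> True = True
(R -> Q) -> (not S -> not V) = True -> True = True
(P -> U) xor ((R -> Q) -> (not S -> not V)) = True xor True = False
Thus #3 is false.

Count: 1.

1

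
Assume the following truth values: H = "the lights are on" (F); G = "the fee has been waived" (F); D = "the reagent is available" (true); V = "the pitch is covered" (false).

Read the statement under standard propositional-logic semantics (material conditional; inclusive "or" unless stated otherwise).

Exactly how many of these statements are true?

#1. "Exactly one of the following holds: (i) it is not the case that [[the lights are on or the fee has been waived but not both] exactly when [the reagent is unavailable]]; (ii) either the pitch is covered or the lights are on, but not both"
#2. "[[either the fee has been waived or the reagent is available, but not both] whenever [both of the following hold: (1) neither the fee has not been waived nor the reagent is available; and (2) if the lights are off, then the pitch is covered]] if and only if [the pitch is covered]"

#1: This is ~((H xor G) <-> ~D) xor (V xor H).

H xor G = F xor F = F
~D = ~T = F
(H xor G) <-> ~D = F <-> F = T
~((H xor G) <-> ~D) = ~T = F
V xor H = F xor F = F
~((H xor G) <-> ~D) xor (V xor H) = F xor F = F
Thus #1 is false.

#2: Parsed as (((~G nor D) & (~H -> V)) -> (G xor D)) <-> V

~G = ~F = T
~G nor D = T nor T = F
~H = ~F = T
~H -> V = T -> F = F
(~G nor D) & (~H -> V) = F & F = F
G xor D = F xor T = T
((~G nor D) & (~H -> V)) -> (G xor D) = F -> T = T
(((~G nor D) & (~H -> V)) -> (G xor D)) <-> V = T <-> F = F
Thus #2 is false.

0 of the 2 statements are true (none).

0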